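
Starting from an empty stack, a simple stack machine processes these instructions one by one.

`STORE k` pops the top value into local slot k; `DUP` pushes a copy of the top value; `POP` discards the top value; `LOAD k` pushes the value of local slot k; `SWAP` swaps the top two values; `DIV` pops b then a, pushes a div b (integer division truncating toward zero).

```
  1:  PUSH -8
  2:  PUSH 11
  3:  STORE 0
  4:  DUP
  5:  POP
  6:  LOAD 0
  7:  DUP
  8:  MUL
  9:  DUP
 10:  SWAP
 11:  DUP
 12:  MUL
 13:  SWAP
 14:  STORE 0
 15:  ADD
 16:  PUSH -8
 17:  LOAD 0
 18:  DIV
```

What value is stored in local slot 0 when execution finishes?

121

PUSH -8 : -8
PUSH 11 : -8 11
STORE 0 : -8
DUP     : -8 -8
POP     : -8
LOAD 0  : -8 11
DUP     : -8 11 11
MUL     : -8 121
DUP     : -8 121 121
SWAP    : -8 121 121
DUP     : -8 121 121 121
MUL     : -8 121 14641
SWAP    : -8 14641 121
STORE 0 : -8 14641
ADD     : 14633
PUSH -8 : 14633 -8
LOAD 0  : 14633 -8 121
DIV     : 14633 0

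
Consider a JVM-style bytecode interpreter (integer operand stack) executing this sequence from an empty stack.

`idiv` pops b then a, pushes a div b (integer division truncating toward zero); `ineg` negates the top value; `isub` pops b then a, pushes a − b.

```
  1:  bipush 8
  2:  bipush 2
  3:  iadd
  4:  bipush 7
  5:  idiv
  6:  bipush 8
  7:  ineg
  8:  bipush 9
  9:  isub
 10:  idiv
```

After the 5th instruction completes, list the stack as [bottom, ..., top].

[1]

bipush 8 → [8]
bipush 2 → [8, 2]
iadd     → [10]
bipush 7 → [10, 7]
idiv     → [1]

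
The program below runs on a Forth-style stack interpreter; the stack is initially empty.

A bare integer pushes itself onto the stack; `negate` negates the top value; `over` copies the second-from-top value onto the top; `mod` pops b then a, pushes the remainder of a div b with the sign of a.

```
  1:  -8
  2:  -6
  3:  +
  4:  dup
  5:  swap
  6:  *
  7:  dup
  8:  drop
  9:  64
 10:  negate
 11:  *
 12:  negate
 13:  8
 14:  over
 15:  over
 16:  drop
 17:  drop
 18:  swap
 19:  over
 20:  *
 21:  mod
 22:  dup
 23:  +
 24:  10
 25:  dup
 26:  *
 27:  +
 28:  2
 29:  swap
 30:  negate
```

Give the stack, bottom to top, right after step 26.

-8     → [-8]
-6     → [-8, -6]
+      → [-14]
dup    → [-14, -14]
swap   → [-14, -14]
*      → [196]
dup    → [196, 196]
drop   → [196]
64     → [196, 64]
negate → [196, -64]
*      → [-12544]
negate → [12544]
8      → [12544, 8]
over   → [12544, 8, 12544]
over   → [12544, 8, 12544, 8]
drop   → [12544, 8, 12544]
drop   → [12544, 8]
swap   → [8, 12544]
over   → [8, 12544, 8]
*      → [8, 100352]
mod    → [8]
dup    → [8, 8]
+      → [16]
10     → [16, 10]
dup    → [16, 10, 10]
*      → [16, 100]

[16, 100]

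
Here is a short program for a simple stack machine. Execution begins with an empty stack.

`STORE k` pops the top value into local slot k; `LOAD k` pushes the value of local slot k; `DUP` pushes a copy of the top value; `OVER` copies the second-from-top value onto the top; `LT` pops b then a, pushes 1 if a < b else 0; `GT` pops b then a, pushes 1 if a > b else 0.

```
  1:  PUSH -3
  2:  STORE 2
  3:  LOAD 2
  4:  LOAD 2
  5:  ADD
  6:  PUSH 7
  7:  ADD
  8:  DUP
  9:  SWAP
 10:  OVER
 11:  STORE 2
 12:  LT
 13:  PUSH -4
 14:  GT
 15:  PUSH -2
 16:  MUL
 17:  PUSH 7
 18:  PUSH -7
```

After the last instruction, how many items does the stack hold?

PUSH -3 → [-3]
STORE 2 → []
LOAD 2  → [-3]
LOAD 2  → [-3, -3]
ADD     → [-6]
PUSH 7  → [-6, 7]
ADD     → [1]
DUP     → [1, 1]
SWAP    → [1, 1]
OVER    → [1, 1, 1]
STORE 2 → [1, 1]
LT      → [0]
PUSH -4 → [0, -4]
GT      → [1]
PUSH -2 → [1, -2]
MUL     → [-2]
PUSH 7  → [-2, 7]
PUSH -7 → [-2, 7, -7]

3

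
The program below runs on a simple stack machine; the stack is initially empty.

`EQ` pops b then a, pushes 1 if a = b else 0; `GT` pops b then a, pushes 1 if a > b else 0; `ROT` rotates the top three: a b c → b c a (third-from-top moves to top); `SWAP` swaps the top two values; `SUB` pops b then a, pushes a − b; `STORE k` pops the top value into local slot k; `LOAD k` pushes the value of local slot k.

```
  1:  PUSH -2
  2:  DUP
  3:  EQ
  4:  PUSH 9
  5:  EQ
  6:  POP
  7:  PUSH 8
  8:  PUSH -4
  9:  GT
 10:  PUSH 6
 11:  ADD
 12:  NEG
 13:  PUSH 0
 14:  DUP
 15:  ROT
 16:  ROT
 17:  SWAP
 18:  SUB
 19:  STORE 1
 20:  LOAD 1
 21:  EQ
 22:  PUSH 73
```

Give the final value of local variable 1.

PUSH -2 -> -2
DUP     -> -2 -2
EQ      -> 1
PUSH 9  -> 1 9
EQ      -> 0
POP     -> (empty)
PUSH 8  -> 8
PUSH -4 -> 8 -4
GT      -> 1
PUSH 6  -> 1 6
ADD     -> 7
NEG     -> -7
PUSH 0  -> -7 0
DUP     -> -7 0 0
ROT     -> 0 0 -7
ROT     -> 0 -7 0
SWAP    -> 0 0 -7
SUB     -> 0 7
STORE 1 -> 0
LOAD 1  -> 0 7
EQ      -> 0
PUSH 73 -> 0 73

7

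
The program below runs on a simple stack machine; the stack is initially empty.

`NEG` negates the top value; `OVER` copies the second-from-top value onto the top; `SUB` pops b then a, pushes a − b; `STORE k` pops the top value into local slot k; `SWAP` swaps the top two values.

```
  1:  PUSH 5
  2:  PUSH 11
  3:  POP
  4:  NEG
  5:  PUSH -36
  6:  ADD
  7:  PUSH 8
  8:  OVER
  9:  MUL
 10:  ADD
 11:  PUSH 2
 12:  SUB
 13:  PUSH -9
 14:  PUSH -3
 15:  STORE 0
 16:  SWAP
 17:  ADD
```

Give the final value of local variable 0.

PUSH 5   → 5
PUSH 11  → 5 11
POP      → 5
NEG      → -5
PUSH -36 → -5 -36
ADD      → -41
PUSH 8   → -41 8
OVER     → -41 8 -41
MUL      → -41 -328
ADD      → -369
PUSH 2   → -369 2
SUB      → -371
PUSH -9  → -371 -9
PUSH -3  → -371 -9 -3
STORE 0  → -371 -9
SWAP     → -9 -371
ADD      → -380

-3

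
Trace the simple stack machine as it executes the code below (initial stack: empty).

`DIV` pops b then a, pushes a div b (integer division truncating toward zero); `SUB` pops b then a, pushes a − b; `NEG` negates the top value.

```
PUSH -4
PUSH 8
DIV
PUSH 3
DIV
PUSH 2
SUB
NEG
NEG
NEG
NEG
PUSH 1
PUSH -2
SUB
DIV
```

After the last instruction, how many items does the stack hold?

1

PUSH -4  [-4]
PUSH 8   [-4, 8]
DIV      [0]
PUSH 3   [0, 3]
DIV      [0]
PUSH 2   [0, 2]
SUB      [-2]
NEG      [2]
NEG      [-2]
NEG      [2]
NEG      [-2]
PUSH 1   [-2, 1]
PUSH -2  [-2, 1, -2]
SUB      [-2, 3]
DIV      [0]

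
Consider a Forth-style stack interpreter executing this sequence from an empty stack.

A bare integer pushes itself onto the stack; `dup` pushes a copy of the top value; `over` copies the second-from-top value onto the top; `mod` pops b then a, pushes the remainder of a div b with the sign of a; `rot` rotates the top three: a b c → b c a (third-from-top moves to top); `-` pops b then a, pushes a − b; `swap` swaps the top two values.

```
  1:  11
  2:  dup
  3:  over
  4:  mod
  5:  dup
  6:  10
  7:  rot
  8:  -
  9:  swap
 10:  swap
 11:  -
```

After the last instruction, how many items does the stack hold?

11   -> [11]
dup  -> [11, 11]
over -> [11, 11, 11]
mod  -> [11, 0]
dup  -> [11, 0, 0]
10   -> [11, 0, 0, 10]
rot  -> [11, 0, 10, 0]
-    -> [11, 0, 10]
swap -> [11, 10, 0]
swap -> [11, 0, 10]
-    -> [11, -10]

2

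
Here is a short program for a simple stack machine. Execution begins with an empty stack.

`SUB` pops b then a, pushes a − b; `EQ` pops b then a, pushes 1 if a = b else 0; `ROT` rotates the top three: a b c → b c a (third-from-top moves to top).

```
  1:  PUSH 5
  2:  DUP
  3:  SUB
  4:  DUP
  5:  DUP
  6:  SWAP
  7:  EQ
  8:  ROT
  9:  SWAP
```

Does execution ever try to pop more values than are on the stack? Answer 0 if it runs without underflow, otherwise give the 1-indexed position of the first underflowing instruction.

PUSH 5  5
DUP     5 5
SUB     0
DUP     0 0
DUP     0 0 0
SWAP    0 0 0
EQ      0 1
ROT  — needs 3 operands, stack has 2 → underflow

8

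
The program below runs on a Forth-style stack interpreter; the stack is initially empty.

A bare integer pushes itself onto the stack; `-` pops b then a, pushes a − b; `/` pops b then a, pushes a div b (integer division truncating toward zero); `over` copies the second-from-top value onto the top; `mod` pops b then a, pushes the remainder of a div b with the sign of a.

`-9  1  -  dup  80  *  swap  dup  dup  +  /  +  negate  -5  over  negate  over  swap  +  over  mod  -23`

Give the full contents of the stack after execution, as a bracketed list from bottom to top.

-9     : -9
1      : -9 1
-      : -10
dup    : -10 -10
80     : -10 -10 80
*      : -10 -800
swap   : -800 -10
dup    : -800 -10 -10
dup    : -800 -10 -10 -10
+      : -800 -10 -20
/      : -800 0
+      : -800
negate : 800
-5     : 800 -5
over   : 800 -5 800
negate : 800 -5 -800
over   : 800 -5 -800 -5
swap   : 800 -5 -5 -800
+      : 800 -5 -805
over   : 800 -5 -805 -5
mod    : 800 -5 0
-23    : 800 -5 0 -23

[800, -5, 0, -23]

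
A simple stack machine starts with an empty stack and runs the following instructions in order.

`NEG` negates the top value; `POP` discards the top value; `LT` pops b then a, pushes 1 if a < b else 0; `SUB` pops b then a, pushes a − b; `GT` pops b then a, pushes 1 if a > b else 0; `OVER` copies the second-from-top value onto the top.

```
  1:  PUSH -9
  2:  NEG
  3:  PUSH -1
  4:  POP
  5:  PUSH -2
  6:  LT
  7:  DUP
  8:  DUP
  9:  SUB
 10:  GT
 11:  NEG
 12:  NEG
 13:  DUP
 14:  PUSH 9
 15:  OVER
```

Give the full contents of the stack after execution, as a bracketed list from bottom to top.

[0, 0, 9, 0]

PUSH -9  -9
NEG      9
PUSH -1  9 -1
POP      9
PUSH -2  9 -2
LT       0
DUP      0 0
DUP      0 0 0
SUB      0 0
GT       0
NEG      0
NEG      0
DUP      0 0
PUSH 9   0 0 9
OVER     0 0 9 0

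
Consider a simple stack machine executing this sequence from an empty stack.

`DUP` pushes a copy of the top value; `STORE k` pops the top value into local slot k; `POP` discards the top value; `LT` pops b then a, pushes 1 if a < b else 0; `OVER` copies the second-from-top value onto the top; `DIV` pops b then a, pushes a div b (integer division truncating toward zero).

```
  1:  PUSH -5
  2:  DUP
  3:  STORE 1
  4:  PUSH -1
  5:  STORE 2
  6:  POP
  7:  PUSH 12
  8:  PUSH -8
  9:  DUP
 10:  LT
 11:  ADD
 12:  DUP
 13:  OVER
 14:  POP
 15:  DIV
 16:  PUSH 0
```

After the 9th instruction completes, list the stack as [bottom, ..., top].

PUSH -5 → -5
DUP     → -5 -5
STORE 1 → -5
PUSH -1 → -5 -1
STORE 2 → -5
POP     → (empty)
PUSH 12 → 12
PUSH -8 → 12 -8
DUP     → 12 -8 -8

[12, -8, -8]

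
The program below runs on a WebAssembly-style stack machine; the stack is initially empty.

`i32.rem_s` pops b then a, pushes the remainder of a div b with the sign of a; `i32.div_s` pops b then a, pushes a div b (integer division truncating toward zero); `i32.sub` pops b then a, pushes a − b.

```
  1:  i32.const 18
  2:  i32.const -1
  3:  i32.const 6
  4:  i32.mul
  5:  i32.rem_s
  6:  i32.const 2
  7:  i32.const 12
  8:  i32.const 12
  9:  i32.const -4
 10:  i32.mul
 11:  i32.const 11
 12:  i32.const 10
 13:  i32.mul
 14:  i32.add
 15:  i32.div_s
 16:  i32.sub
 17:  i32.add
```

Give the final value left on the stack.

i32.const 18 -> [18]
i32.const -1 -> [18, -1]
i32.const 6  -> [18, -1, 6]
i32.mul      -> [18, -6]
i32.rem_s    -> [0]
i32.const 2  -> [0, 2]
i32.const 12 -> [0, 2, 12]
i32.const 12 -> [0, 2, 12, 12]
i32.const -4 -> [0, 2, 12, 12, -4]
i32.mul      -> [0, 2, 12, -48]
i32.const 11 -> [0, 2, 12, -48, 11]
i32.const 10 -> [0, 2, 12, -48, 11, 10]
i32.mul      -> [0, 2, 12, -48, 110]
i32.add      -> [0, 2, 12, 62]
i32.div_s    -> [0, 2, 0]
i32.sub      -> [0, 2]
i32.add      -> [2]

2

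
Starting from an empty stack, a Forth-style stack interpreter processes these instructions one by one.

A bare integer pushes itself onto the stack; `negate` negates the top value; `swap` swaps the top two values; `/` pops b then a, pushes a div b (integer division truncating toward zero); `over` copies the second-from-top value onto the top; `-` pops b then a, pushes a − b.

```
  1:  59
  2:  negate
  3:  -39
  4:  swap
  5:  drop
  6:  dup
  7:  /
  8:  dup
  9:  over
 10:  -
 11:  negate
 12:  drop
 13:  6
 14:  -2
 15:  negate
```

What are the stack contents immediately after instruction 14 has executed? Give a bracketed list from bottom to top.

59     -> [59]
negate -> [-59]
-39    -> [-59, -39]
swap   -> [-39, -59]
drop   -> [-39]
dup    -> [-39, -39]
/      -> [1]
dup    -> [1, 1]
over   -> [1, 1, 1]
-      -> [1, 0]
negate -> [1, 0]
drop   -> [1]
6      -> [1, 6]
-2     -> [1, 6, -2]

[1, 6, -2]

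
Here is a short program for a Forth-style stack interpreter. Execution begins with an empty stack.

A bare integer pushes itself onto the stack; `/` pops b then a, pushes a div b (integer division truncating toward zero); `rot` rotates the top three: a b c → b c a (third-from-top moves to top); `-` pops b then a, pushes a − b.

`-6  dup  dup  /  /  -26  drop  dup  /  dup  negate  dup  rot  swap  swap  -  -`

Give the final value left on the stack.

1

-6      [-6]
dup     [-6, -6]
dup     [-6, -6, -6]
/       [-6, 1]
/       [-6]
-26     [-6, -26]
drop    [-6]
dup     [-6, -6]
/       [1]
dup     [1, 1]
negate  [1, -1]
dup     [1, -1, -1]
rot     [-1, -1, 1]
swap    [-1, 1, -1]
swap    [-1, -1, 1]
-       [-1, -2]
-       [1]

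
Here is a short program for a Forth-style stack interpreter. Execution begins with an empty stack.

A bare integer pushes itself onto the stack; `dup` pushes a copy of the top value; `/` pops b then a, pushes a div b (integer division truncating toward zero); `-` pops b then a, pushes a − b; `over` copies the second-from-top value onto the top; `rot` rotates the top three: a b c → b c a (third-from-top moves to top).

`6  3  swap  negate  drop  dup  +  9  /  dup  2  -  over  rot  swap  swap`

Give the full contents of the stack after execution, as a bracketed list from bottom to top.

[-2, 0, 0]

6      -> 6
3      -> 6 3
swap   -> 3 6
negate -> 3 -6
drop   -> 3
dup    -> 3 3
+      -> 6
9      -> 6 9
/      -> 0
dup    -> 0 0
2      -> 0 0 2
-      -> 0 -2
over   -> 0 -2 0
rot    -> -2 0 0
swap   -> -2 0 0
swap   -> -2 0 0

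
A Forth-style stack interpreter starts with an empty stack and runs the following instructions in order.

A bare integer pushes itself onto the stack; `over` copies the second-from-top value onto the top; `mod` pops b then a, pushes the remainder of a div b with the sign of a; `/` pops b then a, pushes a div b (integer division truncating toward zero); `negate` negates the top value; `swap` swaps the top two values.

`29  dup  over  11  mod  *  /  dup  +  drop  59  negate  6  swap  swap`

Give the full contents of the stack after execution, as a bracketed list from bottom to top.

[-59, 6]

29      29
dup     29 29
over    29 29 29
11      29 29 29 11
mod     29 29 7
*       29 203
/       0
dup     0 0
+       0
drop    (empty)
59      59
negate  -59
6       -59 6
swap    6 -59
swap    -59 6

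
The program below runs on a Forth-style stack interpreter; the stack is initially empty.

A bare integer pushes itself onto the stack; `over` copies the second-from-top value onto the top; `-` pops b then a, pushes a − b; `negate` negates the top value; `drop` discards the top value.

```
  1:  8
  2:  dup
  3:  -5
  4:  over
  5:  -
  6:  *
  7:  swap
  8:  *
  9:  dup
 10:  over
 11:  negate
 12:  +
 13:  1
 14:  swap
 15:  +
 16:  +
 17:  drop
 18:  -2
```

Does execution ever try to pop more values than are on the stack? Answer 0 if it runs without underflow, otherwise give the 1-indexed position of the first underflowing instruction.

8      : 8
dup    : 8 8
-5     : 8 8 -5
over   : 8 8 -5 8
-      : 8 8 -13
*      : 8 -104
swap   : -104 8
*      : -832
dup    : -832 -832
over   : -832 -832 -832
negate : -832 -832 832
+      : -832 0
1      : -832 0 1
swap   : -832 1 0
+      : -832 1
+      : -831
drop   : (empty)
-2     : -2

0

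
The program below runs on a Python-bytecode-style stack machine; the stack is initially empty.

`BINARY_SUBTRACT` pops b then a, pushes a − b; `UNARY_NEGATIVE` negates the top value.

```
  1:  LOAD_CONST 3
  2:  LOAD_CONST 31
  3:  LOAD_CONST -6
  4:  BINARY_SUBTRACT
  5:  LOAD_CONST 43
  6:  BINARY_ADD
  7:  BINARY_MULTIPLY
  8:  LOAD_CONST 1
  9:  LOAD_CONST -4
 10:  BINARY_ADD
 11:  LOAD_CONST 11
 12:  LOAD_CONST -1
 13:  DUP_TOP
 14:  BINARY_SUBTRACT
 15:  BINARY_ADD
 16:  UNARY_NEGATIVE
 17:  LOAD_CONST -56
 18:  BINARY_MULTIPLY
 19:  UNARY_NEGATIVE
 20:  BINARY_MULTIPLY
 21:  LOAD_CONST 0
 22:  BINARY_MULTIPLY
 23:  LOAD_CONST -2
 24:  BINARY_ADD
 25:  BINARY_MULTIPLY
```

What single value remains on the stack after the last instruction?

LOAD_CONST 3     [3]
LOAD_CONST 31    [3, 31]
LOAD_CONST -6    [3, 31, -6]
BINARY_SUBTRACT  [3, 37]
LOAD_CONST 43    [3, 37, 43]
BINARY_ADD       [3, 80]
BINARY_MULTIPLY  [240]
LOAD_CONST 1     [240, 1]
LOAD_CONST -4    [240, 1, -4]
BINARY_ADD       [240, -3]
LOAD_CONST 11    [240, -3, 11]
LOAD_CONST -1    [240, -3, 11, -1]
DUP_TOP          [240, -3, 11, -1, -1]
BINARY_SUBTRACT  [240, -3, 11, 0]
BINARY_ADD       [240, -3, 11]
UNARY_NEGATIVE   [240, -3, -11]
LOAD_CONST -56   [240, -3, -11, -56]
BINARY_MULTIPLY  [240, -3, 616]
UNARY_NEGATIVE   [240, -3, -616]
BINARY_MULTIPLY  [240, 1848]
LOAD_CONST 0     [240, 1848, 0]
BINARY_MULTIPLY  [240, 0]
LOAD_CONST -2    [240, 0, -2]
BINARY_ADD       [240, -2]
BINARY_MULTIPLY  [-480]

-480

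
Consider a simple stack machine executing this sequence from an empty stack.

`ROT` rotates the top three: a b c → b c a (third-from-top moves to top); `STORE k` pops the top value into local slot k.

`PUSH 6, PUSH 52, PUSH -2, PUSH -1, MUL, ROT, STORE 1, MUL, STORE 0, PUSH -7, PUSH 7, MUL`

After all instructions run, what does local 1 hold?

PUSH 6  : 6
PUSH 52 : 6 52
PUSH -2 : 6 52 -2
PUSH -1 : 6 52 -2 -1
MUL     : 6 52 2
ROT     : 52 2 6
STORE 1 : 52 2
MUL     : 104
STORE 0 : (empty)
PUSH -7 : -7
PUSH 7  : -7 7
MUL     : -49

6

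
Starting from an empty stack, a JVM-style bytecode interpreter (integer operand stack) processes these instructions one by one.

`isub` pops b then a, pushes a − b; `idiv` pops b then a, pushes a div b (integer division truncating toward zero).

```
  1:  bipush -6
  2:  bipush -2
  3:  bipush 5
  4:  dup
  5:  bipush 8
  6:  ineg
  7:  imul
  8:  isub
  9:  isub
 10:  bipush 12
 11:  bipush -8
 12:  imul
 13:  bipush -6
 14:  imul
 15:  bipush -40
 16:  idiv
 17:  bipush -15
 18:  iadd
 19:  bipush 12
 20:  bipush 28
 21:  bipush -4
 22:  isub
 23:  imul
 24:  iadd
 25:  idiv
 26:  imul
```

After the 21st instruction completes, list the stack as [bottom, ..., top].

[-6, -47, -29, 12, 28, -4]

bipush -6   -6
bipush -2   -6 -2
bipush 5    -6 -2 5
dup         -6 -2 5 5
bipush 8    -6 -2 5 5 8
ineg        -6 -2 5 5 -8
imul        -6 -2 5 -40
isub        -6 -2 45
isub        -6 -47
bipush 12   -6 -47 12
bipush -8   -6 -47 12 -8
imul        -6 -47 -96
bipush -6   -6 -47 -96 -6
imul        -6 -47 576
bipush -40  -6 -47 576 -40
idiv        -6 -47 -14
bipush -15  -6 -47 -14 -15
iadd        -6 -47 -29
bipush 12   -6 -47 -29 12
bipush 28   -6 -47 -29 12 28
bipush -4   -6 -47 -29 12 28 -4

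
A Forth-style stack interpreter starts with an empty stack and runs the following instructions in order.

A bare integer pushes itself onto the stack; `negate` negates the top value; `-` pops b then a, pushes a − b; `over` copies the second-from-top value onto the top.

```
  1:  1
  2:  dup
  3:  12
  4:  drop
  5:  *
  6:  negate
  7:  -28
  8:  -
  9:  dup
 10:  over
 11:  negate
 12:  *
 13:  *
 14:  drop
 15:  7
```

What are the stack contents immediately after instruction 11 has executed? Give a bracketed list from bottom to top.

[27, 27, -27]

1      -> [1]
dup    -> [1, 1]
12     -> [1, 1, 12]
drop   -> [1, 1]
*      -> [1]
negate -> [-1]
-28    -> [-1, -28]
-      -> [27]
dup    -> [27, 27]
over   -> [27, 27, 27]
negate -> [27, 27, -27]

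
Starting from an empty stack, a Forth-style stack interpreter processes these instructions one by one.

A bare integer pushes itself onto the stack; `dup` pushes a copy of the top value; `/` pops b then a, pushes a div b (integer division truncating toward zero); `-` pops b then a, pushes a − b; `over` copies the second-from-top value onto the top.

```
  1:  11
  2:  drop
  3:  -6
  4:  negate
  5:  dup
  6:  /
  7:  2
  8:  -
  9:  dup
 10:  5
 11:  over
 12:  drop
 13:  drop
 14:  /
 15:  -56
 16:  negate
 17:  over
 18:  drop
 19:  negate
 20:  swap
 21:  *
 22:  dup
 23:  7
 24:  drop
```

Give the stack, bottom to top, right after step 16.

[1, 56]

11     → 11
drop   → (empty)
-6     → -6
negate → 6
dup    → 6 6
/      → 1
2      → 1 2
-      → -1
dup    → -1 -1
5      → -1 -1 5
over   → -1 -1 5 -1
drop   → -1 -1 5
drop   → -1 -1
/      → 1
-56    → 1 -56
negate → 1 56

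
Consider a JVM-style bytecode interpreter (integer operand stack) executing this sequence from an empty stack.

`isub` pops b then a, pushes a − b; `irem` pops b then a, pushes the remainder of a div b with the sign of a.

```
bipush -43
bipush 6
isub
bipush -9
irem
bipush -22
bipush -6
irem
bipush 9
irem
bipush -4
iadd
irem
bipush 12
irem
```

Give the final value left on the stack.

-4

bipush -43 -> [-43]
bipush 6   -> [-43, 6]
isub       -> [-49]
bipush -9  -> [-49, -9]
irem       -> [-4]
bipush -22 -> [-4, -22]
bipush -6  -> [-4, -22, -6]
irem       -> [-4, -4]
bipush 9   -> [-4, -4, 9]
irem       -> [-4, -4]
bipush -4  -> [-4, -4, -4]
iadd       -> [-4, -8]
irem       -> [-4]
bipush 12  -> [-4, 12]
irem       -> [-4]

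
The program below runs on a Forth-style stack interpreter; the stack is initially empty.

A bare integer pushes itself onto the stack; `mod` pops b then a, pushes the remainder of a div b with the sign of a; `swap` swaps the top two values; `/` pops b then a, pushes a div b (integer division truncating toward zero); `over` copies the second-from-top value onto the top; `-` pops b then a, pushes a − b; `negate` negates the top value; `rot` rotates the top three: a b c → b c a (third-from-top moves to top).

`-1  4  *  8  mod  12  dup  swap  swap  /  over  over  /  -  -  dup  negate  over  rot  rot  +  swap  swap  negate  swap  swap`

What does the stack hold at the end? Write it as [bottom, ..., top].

[-9, 0]

-1     -> [-1]
4      -> [-1, 4]
*      -> [-4]
8      -> [-4, 8]
mod    -> [-4]
12     -> [-4, 12]
dup    -> [-4, 12, 12]
swap   -> [-4, 12, 12]
swap   -> [-4, 12, 12]
/      -> [-4, 1]
over   -> [-4, 1, -4]
over   -> [-4, 1, -4, 1]
/      -> [-4, 1, -4]
-      -> [-4, 5]
-      -> [-9]
dup    -> [-9, -9]
negate -> [-9, 9]
over   -> [-9, 9, -9]
rot    -> [9, -9, -9]
rot    -> [-9, -9, 9]
+      -> [-9, 0]
swap   -> [0, -9]
swap   -> [-9, 0]
negate -> [-9, 0]
swap   -> [0, -9]
swap   -> [-9, 0]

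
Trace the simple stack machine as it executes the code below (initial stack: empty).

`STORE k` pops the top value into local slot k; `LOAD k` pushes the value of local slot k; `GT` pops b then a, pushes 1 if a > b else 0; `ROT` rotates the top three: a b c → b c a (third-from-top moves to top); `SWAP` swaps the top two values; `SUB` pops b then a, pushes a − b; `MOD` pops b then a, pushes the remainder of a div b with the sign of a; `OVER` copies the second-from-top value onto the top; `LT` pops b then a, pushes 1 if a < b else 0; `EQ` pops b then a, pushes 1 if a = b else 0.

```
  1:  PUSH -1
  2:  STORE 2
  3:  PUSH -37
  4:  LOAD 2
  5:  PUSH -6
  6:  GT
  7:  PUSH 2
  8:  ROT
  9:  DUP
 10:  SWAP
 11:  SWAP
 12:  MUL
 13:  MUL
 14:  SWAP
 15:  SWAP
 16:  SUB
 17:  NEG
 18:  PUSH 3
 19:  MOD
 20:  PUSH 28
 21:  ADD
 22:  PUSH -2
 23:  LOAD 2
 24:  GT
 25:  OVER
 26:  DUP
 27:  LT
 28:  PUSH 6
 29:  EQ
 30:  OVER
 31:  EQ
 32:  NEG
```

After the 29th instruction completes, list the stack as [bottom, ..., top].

[29, 0, 0]

PUSH -1   [-1]
STORE 2   []
PUSH -37  [-37]
LOAD 2    [-37, -1]
PUSH -6   [-37, -1, -6]
GT        [-37, 1]
PUSH 2    [-37, 1, 2]
ROT       [1, 2, -37]
DUP       [1, 2, -37, -37]
SWAP      [1, 2, -37, -37]
SWAP      [1, 2, -37, -37]
MUL       [1, 2, 1369]
MUL       [1, 2738]
SWAP      [2738, 1]
SWAP      [1, 2738]
SUB       [-2737]
NEG       [2737]
PUSH 3    [2737, 3]
MOD       [1]
PUSH 28   [1, 28]
ADD       [29]
PUSH -2   [29, -2]
LOAD 2    [29, -2, -1]
GT        [29, 0]
OVER      [29, 0, 29]
DUP       [29, 0, 29, 29]
LT        [29, 0, 0]
PUSH 6    [29, 0, 0, 6]
EQ        [29, 0, 0]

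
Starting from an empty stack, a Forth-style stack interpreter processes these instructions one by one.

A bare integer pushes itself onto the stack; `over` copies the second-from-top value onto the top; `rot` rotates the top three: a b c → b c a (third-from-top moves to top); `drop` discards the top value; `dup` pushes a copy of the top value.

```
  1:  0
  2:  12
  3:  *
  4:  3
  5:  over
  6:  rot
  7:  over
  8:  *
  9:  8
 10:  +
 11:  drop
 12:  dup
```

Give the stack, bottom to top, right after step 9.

0    -> [0]
12   -> [0, 12]
*    -> [0]
3    -> [0, 3]
over -> [0, 3, 0]
rot  -> [3, 0, 0]
over -> [3, 0, 0, 0]
*    -> [3, 0, 0]
8    -> [3, 0, 0, 8]

[3, 0, 0, 8]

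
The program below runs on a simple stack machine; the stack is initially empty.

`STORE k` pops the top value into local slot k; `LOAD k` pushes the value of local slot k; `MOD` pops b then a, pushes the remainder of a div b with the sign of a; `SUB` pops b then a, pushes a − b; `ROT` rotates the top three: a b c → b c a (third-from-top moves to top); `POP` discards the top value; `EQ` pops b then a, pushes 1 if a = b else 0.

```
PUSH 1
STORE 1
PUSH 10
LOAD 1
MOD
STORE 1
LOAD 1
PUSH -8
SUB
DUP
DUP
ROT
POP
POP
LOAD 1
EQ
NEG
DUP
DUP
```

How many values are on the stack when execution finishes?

PUSH 1  -> [1]
STORE 1 -> []
PUSH 10 -> [10]
LOAD 1  -> [10, 1]
MOD     -> [0]
STORE 1 -> []
LOAD 1  -> [0]
PUSH -8 -> [0, -8]
SUB     -> [8]
DUP     -> [8, 8]
DUP     -> [8, 8, 8]
ROT     -> [8, 8, 8]
POP     -> [8, 8]
POP     -> [8]
LOAD 1  -> [8, 0]
EQ      -> [0]
NEG     -> [0]
DUP     -> [0, 0]
DUP     -> [0, 0, 0]

3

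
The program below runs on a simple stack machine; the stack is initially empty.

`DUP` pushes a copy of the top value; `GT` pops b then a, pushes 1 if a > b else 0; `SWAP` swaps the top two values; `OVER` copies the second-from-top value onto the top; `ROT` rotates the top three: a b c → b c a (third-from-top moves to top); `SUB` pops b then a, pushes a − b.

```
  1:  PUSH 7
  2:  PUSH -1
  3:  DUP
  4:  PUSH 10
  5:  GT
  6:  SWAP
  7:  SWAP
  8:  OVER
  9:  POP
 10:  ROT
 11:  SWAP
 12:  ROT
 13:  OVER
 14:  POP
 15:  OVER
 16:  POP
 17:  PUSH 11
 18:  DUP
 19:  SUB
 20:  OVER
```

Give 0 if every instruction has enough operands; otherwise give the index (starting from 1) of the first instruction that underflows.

0

PUSH 7  : 7
PUSH -1 : 7 -1
DUP     : 7 -1 -1
PUSH 10 : 7 -1 -1 10
GT      : 7 -1 0
SWAP    : 7 0 -1
SWAP    : 7 -1 0
OVER    : 7 -1 0 -1
POP     : 7 -1 0
ROT     : -1 0 7
SWAP    : -1 7 0
ROT     : 7 0 -1
OVER    : 7 0 -1 0
POP     : 7 0 -1
OVER    : 7 0 -1 0
POP     : 7 0 -1
PUSH 11 : 7 0 -1 11
DUP     : 7 0 -1 11 11
SUB     : 7 0 -1 0
OVER    : 7 0 -1 0 -1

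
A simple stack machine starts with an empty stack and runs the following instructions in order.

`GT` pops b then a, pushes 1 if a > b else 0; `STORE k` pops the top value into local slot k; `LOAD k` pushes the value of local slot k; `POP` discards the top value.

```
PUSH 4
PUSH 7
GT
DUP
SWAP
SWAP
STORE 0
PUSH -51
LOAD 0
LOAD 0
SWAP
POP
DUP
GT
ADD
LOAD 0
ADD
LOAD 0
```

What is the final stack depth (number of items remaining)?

PUSH 4   -> 4
PUSH 7   -> 4 7
GT       -> 0
DUP      -> 0 0
SWAP     -> 0 0
SWAP     -> 0 0
STORE 0  -> 0
PUSH -51 -> 0 -51
LOAD 0   -> 0 -51 0
LOAD 0   -> 0 -51 0 0
SWAP     -> 0 -51 0 0
POP      -> 0 -51 0
DUP      -> 0 -51 0 0
GT       -> 0 -51 0
ADD      -> 0 -51
LOAD 0   -> 0 -51 0
ADD      -> 0 -51
LOAD 0   -> 0 -51 0

3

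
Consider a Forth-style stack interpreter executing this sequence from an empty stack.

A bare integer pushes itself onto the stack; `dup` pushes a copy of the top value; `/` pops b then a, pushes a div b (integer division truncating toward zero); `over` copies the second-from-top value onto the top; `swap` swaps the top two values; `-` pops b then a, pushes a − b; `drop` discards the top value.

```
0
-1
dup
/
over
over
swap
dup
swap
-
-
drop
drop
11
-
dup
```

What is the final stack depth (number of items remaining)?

2

0    → 0
-1   → 0 -1
dup  → 0 -1 -1
/    → 0 1
over → 0 1 0
over → 0 1 0 1
swap → 0 1 1 0
dup  → 0 1 1 0 0
swap → 0 1 1 0 0
-    → 0 1 1 0
-    → 0 1 1
drop → 0 1
drop → 0
11   → 0 11
-    → -11
dup  → -11 -11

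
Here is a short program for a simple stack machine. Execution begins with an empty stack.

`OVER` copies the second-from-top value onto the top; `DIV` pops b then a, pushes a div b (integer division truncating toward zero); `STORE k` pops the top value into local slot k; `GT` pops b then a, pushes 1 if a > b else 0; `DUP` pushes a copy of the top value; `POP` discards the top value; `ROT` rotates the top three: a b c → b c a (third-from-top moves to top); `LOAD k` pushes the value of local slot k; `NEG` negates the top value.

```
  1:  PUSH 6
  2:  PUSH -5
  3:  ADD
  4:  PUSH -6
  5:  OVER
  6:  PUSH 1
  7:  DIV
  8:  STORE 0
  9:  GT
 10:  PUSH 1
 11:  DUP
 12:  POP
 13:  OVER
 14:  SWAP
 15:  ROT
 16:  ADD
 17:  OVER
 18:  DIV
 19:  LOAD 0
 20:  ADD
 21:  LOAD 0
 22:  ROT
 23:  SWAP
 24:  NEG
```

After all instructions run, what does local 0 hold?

1

PUSH 6   [6]
PUSH -5  [6, -5]
ADD      [1]
PUSH -6  [1, -6]
OVER     [1, -6, 1]
PUSH 1   [1, -6, 1, 1]
DIV      [1, -6, 1]
STORE 0  [1, -6]
GT       [1]
PUSH 1   [1, 1]
DUP      [1, 1, 1]
POP      [1, 1]
OVER     [1, 1, 1]
SWAP     [1, 1, 1]
ROT      [1, 1, 1]
ADD      [1, 2]
OVER     [1, 2, 1]
DIV      [1, 2]
LOAD 0   [1, 2, 1]
ADD      [1, 3]
LOAD 0   [1, 3, 1]
ROT      [3, 1, 1]
SWAP     [3, 1, 1]
NEG      [3, 1, -1]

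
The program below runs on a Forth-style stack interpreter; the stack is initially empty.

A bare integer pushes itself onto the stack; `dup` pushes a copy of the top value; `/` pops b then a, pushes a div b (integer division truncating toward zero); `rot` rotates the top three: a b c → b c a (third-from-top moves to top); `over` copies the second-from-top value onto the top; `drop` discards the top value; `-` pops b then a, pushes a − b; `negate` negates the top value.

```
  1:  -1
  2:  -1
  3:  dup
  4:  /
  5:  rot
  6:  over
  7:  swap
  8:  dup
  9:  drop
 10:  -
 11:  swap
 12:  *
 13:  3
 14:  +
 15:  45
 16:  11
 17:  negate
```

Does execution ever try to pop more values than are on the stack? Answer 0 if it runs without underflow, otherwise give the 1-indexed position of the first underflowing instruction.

-1   -1
-1   -1 -1
dup  -1 -1 -1
/    -1 1
rot  — needs 3 operands, stack has 2 → underflow

5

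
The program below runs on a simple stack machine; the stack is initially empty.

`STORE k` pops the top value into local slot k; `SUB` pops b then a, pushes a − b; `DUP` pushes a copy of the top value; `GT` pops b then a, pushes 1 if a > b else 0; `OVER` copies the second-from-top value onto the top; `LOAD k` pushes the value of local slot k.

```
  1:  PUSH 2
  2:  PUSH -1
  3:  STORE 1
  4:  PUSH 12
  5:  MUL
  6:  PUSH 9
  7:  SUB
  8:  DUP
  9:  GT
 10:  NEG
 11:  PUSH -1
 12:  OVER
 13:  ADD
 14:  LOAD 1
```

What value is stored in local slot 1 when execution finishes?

PUSH 2   2
PUSH -1  2 -1
STORE 1  2
PUSH 12  2 12
MUL      24
PUSH 9   24 9
SUB      15
DUP      15 15
GT       0
NEG      0
PUSH -1  0 -1
OVER     0 -1 0
ADD      0 -1
LOAD 1   0 -1 -1

-1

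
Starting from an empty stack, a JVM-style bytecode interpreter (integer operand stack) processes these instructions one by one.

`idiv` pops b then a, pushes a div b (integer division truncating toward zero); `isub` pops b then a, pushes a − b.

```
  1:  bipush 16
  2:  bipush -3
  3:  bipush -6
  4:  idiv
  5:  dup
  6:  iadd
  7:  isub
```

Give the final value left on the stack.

16

bipush 16 -> [16]
bipush -3 -> [16, -3]
bipush -6 -> [16, -3, -6]
idiv      -> [16, 0]
dup       -> [16, 0, 0]
iadd      -> [16, 0]
isub      -> [16]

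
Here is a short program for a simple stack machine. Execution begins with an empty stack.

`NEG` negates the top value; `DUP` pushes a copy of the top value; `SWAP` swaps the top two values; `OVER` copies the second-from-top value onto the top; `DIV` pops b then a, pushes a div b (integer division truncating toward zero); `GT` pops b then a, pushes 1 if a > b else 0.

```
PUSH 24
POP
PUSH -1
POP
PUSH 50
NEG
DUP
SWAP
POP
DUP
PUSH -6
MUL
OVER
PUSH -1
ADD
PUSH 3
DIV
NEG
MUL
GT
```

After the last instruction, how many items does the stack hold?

PUSH 24 → [24]
POP     → []
PUSH -1 → [-1]
POP     → []
PUSH 50 → [50]
NEG     → [-50]
DUP     → [-50, -50]
SWAP    → [-50, -50]
POP     → [-50]
DUP     → [-50, -50]
PUSH -6 → [-50, -50, -6]
MUL     → [-50, 300]
OVER    → [-50, 300, -50]
PUSH -1 → [-50, 300, -50, -1]
ADD     → [-50, 300, -51]
PUSH 3  → [-50, 300, -51, 3]
DIV     → [-50, 300, -17]
NEG     → [-50, 300, 17]
MUL     → [-50, 5100]
GT      → [0]

1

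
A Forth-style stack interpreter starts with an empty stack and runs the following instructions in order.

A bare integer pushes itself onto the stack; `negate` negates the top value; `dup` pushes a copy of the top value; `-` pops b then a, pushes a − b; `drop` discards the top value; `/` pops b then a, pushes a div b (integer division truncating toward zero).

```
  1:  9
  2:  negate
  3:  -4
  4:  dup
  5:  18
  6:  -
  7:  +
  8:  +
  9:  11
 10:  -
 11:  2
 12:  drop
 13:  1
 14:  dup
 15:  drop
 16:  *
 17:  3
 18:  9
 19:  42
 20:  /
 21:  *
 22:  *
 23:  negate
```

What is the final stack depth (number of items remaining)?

1

9       9
negate  -9
-4      -9 -4
dup     -9 -4 -4
18      -9 -4 -4 18
-       -9 -4 -22
+       -9 -26
+       -35
11      -35 11
-       -46
2       -46 2
drop    -46
1       -46 1
dup     -46 1 1
drop    -46 1
*       -46
3       -46 3
9       -46 3 9
42      -46 3 9 42
/       -46 3 0
*       -46 0
*       0
negate  0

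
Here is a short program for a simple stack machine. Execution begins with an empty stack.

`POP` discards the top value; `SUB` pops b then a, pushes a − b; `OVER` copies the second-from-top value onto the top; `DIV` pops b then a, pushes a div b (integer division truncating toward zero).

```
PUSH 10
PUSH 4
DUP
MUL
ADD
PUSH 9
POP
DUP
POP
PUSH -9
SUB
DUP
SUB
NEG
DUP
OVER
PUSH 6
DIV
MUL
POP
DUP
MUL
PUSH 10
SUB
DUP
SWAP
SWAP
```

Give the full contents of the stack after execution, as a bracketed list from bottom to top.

[-10, -10]

PUSH 10 → 10
PUSH 4  → 10 4
DUP     → 10 4 4
MUL     → 10 16
ADD     → 26
PUSH 9  → 26 9
POP     → 26
DUP     → 26 26
POP     → 26
PUSH -9 → 26 -9
SUB     → 35
DUP     → 35 35
SUB     → 0
NEG     → 0
DUP     → 0 0
OVER    → 0 0 0
PUSH 6  → 0 0 0 6
DIV     → 0 0 0
MUL     → 0 0
POP     → 0
DUP     → 0 0
MUL     → 0
PUSH 10 → 0 10
SUB     → -10
DUP     → -10 -10
SWAP    → -10 -10
SWAP    → -10 -10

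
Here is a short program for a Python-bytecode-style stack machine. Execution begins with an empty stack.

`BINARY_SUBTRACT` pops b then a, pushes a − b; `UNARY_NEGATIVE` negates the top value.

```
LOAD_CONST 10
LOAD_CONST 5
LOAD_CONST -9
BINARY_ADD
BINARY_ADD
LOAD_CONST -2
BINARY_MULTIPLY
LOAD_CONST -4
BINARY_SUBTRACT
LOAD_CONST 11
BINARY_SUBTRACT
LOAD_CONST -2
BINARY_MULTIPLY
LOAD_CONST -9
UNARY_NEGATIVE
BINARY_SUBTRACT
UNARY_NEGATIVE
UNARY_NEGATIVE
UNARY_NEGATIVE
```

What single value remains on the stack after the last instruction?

LOAD_CONST 10   → 10
LOAD_CONST 5    → 10 5
LOAD_CONST -9   → 10 5 -9
BINARY_ADD      → 10 -4
BINARY_ADD      → 6
LOAD_CONST -2   → 6 -2
BINARY_MULTIPLY → -12
LOAD_CONST -4   → -12 -4
BINARY_SUBTRACT → -8
LOAD_CONST 11   → -8 11
BINARY_SUBTRACT → -19
LOAD_CONST -2   → -19 -2
BINARY_MULTIPLY → 38
LOAD_CONST -9   → 38 -9
UNARY_NEGATIVE  → 38 9
BINARY_SUBTRACT → 29
UNARY_NEGATIVE  → -29
UNARY_NEGATIVE  → 29
UNARY_NEGATIVE  → -29

-29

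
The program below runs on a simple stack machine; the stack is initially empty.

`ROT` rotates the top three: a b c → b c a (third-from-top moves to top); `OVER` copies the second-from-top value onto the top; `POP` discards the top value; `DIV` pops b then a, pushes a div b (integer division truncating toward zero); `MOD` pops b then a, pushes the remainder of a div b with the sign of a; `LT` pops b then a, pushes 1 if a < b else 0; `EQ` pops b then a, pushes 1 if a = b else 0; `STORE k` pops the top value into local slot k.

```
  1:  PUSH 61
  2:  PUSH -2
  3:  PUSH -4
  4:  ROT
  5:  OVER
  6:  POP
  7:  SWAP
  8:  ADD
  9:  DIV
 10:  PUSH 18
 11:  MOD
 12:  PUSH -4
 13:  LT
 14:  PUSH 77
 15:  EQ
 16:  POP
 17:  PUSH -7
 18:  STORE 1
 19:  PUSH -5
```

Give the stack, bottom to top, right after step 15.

[0]

PUSH 61 -> [61]
PUSH -2 -> [61, -2]
PUSH -4 -> [61, -2, -4]
ROT     -> [-2, -4, 61]
OVER    -> [-2, -4, 61, -4]
POP     -> [-2, -4, 61]
SWAP    -> [-2, 61, -4]
ADD     -> [-2, 57]
DIV     -> [0]
PUSH 18 -> [0, 18]
MOD     -> [0]
PUSH -4 -> [0, -4]
LT      -> [0]
PUSH 77 -> [0, 77]
EQ      -> [0]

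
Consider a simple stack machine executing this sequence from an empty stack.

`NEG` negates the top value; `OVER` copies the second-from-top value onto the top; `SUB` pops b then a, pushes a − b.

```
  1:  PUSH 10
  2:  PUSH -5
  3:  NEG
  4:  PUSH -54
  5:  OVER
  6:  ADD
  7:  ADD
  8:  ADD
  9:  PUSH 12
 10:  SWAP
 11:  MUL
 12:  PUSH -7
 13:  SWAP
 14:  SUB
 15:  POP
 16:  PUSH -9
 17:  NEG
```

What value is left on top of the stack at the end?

PUSH 10  -> 10
PUSH -5  -> 10 -5
NEG      -> 10 5
PUSH -54 -> 10 5 -54
OVER     -> 10 5 -54 5
ADD      -> 10 5 -49
ADD      -> 10 -44
ADD      -> -34
PUSH 12  -> -34 12
SWAP     -> 12 -34
MUL      -> -408
PUSH -7  -> -408 -7
SWAP     -> -7 -408
SUB      -> 401
POP      -> (empty)
PUSH -9  -> -9
NEG      -> 9

9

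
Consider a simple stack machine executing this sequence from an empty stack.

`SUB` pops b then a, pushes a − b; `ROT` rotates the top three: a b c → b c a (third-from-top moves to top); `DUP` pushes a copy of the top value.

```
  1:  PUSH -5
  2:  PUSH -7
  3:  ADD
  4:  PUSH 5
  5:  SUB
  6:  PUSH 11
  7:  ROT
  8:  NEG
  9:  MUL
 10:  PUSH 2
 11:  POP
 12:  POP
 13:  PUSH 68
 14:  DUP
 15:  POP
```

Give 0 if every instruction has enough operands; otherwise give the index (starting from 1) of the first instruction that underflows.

7

PUSH -5  -5
PUSH -7  -5 -7
ADD      -12
PUSH 5   -12 5
SUB      -17
PUSH 11  -17 11
ROT  — needs 3 operands, stack has 2 → underflow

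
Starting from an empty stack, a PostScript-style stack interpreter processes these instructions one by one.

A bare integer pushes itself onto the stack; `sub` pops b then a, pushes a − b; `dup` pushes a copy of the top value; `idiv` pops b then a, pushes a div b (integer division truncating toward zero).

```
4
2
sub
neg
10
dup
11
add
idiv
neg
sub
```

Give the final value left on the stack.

4    : 4
2    : 4 2
sub  : 2
neg  : -2
10   : -2 10
dup  : -2 10 10
11   : -2 10 10 11
add  : -2 10 21
idiv : -2 0
neg  : -2 0
sub  : -2

-2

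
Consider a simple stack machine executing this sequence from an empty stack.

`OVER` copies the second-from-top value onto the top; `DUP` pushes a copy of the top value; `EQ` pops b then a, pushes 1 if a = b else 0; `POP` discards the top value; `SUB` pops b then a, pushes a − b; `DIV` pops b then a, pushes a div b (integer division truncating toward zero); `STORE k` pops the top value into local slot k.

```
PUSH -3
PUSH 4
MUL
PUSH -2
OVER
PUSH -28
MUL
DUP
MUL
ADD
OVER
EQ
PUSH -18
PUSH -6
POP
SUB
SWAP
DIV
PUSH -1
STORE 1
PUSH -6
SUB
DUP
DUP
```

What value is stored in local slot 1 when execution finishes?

-1

PUSH -3   -3
PUSH 4    -3 4
MUL       -12
PUSH -2   -12 -2
OVER      -12 -2 -12
PUSH -28  -12 -2 -12 -28
MUL       -12 -2 336
DUP       -12 -2 336 336
MUL       -12 -2 112896
ADD       -12 112894
OVER      -12 112894 -12
EQ        -12 0
PUSH -18  -12 0 -18
PUSH -6   -12 0 -18 -6
POP       -12 0 -18
SUB       -12 18
SWAP      18 -12
DIV       -1
PUSH -1   -1 -1
STORE 1   -1
PUSH -6   -1 -6
SUB       5
DUP       5 5
DUP       5 5 5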